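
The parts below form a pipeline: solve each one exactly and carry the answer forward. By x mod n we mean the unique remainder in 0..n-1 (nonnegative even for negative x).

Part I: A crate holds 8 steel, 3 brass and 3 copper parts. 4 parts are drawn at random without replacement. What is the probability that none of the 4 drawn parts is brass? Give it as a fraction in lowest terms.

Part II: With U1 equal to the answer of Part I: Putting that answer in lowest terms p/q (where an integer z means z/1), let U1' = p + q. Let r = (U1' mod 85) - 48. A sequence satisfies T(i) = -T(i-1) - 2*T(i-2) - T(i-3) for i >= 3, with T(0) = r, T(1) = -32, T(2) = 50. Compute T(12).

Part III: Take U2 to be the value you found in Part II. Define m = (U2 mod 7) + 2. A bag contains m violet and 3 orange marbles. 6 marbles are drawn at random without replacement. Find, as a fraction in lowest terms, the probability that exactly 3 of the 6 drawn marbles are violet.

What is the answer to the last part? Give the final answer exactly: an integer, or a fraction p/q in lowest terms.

4/7

Part I: total draws C(14,4) = 1001; favorable C(11,4) = 330; P = 30/91; answer 30/91
Part II: U1 = 30/91; threaded value p + q = 121; r = -12; T(3) = -1*(50) - 2*(-32) - 1*(-12) = 26; iterating: T(3)=26, T(4)=-94, T(5)=-8, T(6)=170, T(7)=-60, T(8)=-272, T(9)=222, T(10)=382, T(11)=-554, T(12)=-432; answer -432
Part III: U2 = -432; m = 4; total draws C(7,6) = 7; favorable C(4,3)*C(3,3) = 4; P = 4/7; answer 4/7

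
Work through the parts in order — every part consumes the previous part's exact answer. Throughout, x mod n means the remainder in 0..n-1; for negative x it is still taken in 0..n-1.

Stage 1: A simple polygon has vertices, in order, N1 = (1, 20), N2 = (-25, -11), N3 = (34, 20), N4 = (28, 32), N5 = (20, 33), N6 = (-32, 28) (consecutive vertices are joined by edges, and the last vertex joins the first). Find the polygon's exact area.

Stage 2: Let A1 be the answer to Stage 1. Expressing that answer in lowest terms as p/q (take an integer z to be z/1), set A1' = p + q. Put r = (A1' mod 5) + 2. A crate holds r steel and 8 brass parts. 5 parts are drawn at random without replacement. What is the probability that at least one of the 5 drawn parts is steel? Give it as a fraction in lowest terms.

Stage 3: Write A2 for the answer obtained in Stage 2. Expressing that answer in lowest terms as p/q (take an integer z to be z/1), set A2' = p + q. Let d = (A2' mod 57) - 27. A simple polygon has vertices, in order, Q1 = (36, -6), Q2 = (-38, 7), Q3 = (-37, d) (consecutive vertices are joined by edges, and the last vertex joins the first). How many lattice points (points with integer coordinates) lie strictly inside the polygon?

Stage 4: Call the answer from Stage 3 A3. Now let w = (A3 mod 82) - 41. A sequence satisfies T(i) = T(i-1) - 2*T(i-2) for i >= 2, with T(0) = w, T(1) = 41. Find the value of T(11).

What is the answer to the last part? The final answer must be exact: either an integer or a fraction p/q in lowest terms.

Stage 1: cross terms: (1*-11 - -25*20)=489, (-25*20 - 34*-11)=-126, (34*32 - 28*20)=528, (28*33 - 20*32)=284, (20*28 - -32*33)=1616, (-32*20 - 1*28)=-668; twice the area = |2123| = 2123; area = 2123/2; answer 2123/2
Stage 2: A1 = 2123/2; threaded value p + q = 2125; r = 2; total draws C(10,5) = 252; complement C(8,5) = 56; favorable 252 - 56 = 196; P = 7/9; answer 7/9
Stage 3: A2 = 7/9; threaded value p + q = 16; d = -11; cross terms: (36*7 - -38*-6)=24, (-38*-11 - -37*7)=677, (-37*-6 - 36*-11)=618; twice the area = |1319| = 1319; area = 1319/2; boundary points = 1 + 1 + 1 = 3; strictly interior points = area - boundary/2 + 1 = 659; answer 659
Stage 4: A3 = 659; w = -38; T(2) = 1*(41) - 2*(-38) = 117; iterating: T(2)=117, T(3)=35, T(4)=-199, T(5)=-269, T(6)=129, T(7)=667, T(8)=409, T(9)=-925, T(10)=-1743, T(11)=107; answer 107

107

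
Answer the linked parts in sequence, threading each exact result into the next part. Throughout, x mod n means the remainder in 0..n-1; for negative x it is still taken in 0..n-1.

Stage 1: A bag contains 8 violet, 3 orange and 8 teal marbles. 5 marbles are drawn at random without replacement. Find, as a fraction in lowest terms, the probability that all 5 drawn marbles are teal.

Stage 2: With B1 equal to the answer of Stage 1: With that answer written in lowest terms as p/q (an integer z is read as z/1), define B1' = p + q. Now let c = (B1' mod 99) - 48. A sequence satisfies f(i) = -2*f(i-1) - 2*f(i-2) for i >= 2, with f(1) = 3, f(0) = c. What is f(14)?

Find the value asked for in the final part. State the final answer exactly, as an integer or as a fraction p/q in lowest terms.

Stage 1: total draws C(19,5) = 11628; favorable C(8,5) = 56; P = 14/2907; answer 14/2907
Stage 2: B1 = 14/2907; threaded value p + q = 2921; c = 2; f(2) = -2*(3) - 2*(2) = -10; iterating: f(2)=-10, f(3)=14, f(4)=-8, f(5)=-12, f(6)=40, f(7)=-56, f(8)=32, f(9)=48, f(10)=-160, f(11)=224, f(12)=-128, f(13)=-192, f(14)=640; answer 640

640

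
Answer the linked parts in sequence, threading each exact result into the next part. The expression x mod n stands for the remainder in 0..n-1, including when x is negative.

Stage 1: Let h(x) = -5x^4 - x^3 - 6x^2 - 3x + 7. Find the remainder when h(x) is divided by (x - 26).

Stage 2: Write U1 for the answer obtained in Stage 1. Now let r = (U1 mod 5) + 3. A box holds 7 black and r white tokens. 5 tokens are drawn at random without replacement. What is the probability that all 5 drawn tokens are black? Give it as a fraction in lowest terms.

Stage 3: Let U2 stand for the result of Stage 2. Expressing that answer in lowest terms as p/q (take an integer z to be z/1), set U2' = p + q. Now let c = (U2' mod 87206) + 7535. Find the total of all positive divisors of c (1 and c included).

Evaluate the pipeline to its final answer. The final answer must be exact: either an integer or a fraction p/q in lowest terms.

15624

Stage 1: remainder = value at the root: -5*(26)^4 - 1*(26)^3 - 6*(26)^2 - 3*(26)^1 + 7 = (-2284880) + (-17576) + (-4056) + (-78) + (7) = -2306583; answer -2306583
Stage 2: U1 = -2306583; r = 5; total draws C(12,5) = 792; favorable C(7,5) = 21; P = 7/264; answer 7/264
Stage 3: U2 = 7/264; threaded value p + q = 271; c = 7806; 7806 = 2 * 3 * 1301; sigma = (1 + 2) * (1 + 3) * (1 + 1301) = 3 * 4 * 1302 = 15624; answer 15624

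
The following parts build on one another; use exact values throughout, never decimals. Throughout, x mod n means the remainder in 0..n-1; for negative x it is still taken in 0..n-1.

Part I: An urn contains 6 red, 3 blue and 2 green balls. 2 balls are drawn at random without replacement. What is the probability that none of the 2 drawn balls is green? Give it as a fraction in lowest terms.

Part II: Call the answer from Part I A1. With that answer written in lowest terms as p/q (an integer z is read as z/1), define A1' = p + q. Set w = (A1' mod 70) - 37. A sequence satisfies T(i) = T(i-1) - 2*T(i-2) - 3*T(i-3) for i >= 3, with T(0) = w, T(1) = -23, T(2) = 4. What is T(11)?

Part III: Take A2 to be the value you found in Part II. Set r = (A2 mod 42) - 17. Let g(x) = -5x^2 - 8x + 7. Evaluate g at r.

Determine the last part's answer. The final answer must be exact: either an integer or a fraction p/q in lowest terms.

-125

Part I: total draws C(11,2) = 55; favorable C(9,2) = 36; P = 36/55; answer 36/55
Part II: A1 = 36/55; threaded value p + q = 91; w = -16; T(3) = 1*(4) - 2*(-23) - 3*(-16) = 98; iterating: T(3)=98, T(4)=159, T(5)=-49, T(6)=-661, T(7)=-1040, T(8)=429, T(9)=4492, T(10)=6754, T(11)=-3517; answer -3517
Part III: A2 = -3517; r = -6; -5*(-6)^2 - 8*(-6)^1 + 7 = (-180) + (48) + (7) = -125; answer -125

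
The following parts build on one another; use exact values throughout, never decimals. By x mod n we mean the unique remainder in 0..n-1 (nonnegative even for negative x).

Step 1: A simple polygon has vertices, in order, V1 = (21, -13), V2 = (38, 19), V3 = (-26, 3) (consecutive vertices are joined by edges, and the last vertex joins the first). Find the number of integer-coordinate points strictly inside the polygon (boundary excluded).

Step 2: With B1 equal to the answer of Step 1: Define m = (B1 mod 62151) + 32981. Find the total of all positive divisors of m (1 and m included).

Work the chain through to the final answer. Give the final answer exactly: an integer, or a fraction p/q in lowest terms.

45152

Step 1: cross terms: (21*19 - 38*-13)=893, (38*3 - -26*19)=608, (-26*-13 - 21*3)=275; twice the area = |1776| = 1776; area = 888; boundary points = 1 + 16 + 1 = 18; strictly interior points = area - boundary/2 + 1 = 880; answer 880
Step 2: B1 = 880; m = 33861; 33861 = 3 * 11287; sigma = (1 + 3) * (1 + 11287) = 4 * 11288 = 45152; answer 45152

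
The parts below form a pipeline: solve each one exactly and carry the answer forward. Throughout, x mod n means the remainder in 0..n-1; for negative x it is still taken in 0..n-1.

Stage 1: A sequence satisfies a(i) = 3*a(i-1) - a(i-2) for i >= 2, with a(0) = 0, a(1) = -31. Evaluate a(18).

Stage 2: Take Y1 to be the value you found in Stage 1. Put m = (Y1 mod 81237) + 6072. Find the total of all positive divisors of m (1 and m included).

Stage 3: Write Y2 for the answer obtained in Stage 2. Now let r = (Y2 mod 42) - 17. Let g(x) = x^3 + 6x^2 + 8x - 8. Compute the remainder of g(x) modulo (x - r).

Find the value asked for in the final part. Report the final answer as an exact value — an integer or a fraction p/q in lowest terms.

-3323

Stage 1: a(2) = 3*(-31) - 1*(0) = -93; iterating: a(2)=-93, a(3)=-248, a(4)=-651, a(5)=-1705, a(6)=-4464, a(7)=-11687, a(8)=-30597, a(9)=-80104, a(10)=-209715, a(11)=-549041, a(12)=-1437408, a(13)=-3763183, a(14)=-9852141, a(15)=-25793240, a(16)=-67527579, a(17)=-176789497, a(18)=-462840912; answer -462840912
Stage 2: Y1 = -462840912; m = 53586; 53586 = 2 * 3^2 * 13 * 229; sigma = (1 + 2) * (1 + 3 + 9) * (1 + 13) * (1 + 229) = 3 * 13 * 14 * 230 = 125580; answer 125580
Stage 3: Y2 = 125580; r = -17; remainder = value at the root: 1*(-17)^3 + 6*(-17)^2 + 8*(-17)^1 - 8 = (-4913) + (1734) + (-136) + (-8) = -3323; answer -3323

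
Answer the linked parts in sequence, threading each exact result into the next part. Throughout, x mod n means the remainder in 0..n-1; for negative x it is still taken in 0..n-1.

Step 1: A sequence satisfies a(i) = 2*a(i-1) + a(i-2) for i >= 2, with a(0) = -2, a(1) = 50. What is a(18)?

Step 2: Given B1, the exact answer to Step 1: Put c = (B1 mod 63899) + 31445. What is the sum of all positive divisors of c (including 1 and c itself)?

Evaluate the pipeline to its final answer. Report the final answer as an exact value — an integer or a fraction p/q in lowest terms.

Step 1: a(2) = 2*(50) + 1*(-2) = 98; iterating: a(2)=98, a(3)=246, a(4)=590, a(5)=1426, a(6)=3442, a(7)=8310, a(8)=20062, a(9)=48434, a(10)=116930, a(11)=282294, a(12)=681518, a(13)=1645330, a(14)=3972178, a(15)=9589686, a(16)=23151550, a(17)=55892786, a(18)=134937122; answer 134937122
Step 2: B1 = 134937122; c = 77778; 77778 = 2 * 3^2 * 29 * 149; sigma = (1 + 2) * (1 + 3 + 9) * (1 + 29) * (1 + 149) = 3 * 13 * 30 * 150 = 175500; answer 175500

175500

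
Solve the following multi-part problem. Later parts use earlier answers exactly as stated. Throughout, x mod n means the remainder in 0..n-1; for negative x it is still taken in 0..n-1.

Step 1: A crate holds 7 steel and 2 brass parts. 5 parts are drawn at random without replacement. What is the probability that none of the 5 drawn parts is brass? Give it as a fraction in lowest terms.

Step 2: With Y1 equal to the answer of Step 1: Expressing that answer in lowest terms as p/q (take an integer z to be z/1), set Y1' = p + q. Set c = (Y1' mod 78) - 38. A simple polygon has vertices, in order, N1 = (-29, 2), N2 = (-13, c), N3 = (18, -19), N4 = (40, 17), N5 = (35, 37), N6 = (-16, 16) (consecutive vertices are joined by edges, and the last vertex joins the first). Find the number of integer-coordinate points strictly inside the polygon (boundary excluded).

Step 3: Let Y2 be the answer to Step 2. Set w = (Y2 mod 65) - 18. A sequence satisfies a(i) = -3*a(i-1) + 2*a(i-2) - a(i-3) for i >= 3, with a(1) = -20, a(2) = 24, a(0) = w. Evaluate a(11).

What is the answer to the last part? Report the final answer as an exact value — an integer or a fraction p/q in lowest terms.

Step 1: total draws C(9,5) = 126; favorable C(7,5) = 21; P = 1/6; answer 1/6
Step 2: Y1 = 1/6; threaded value p + q = 7; c = -31; cross terms: (-29*-31 - -13*2)=925, (-13*-19 - 18*-31)=805, (18*17 - 40*-19)=1066, (40*37 - 35*17)=885, (35*16 - -16*37)=1152, (-16*2 - -29*16)=432; twice the area = |5265| = 5265; area = 5265/2; boundary points = 1 + 1 + 2 + 5 + 3 + 1 = 13; strictly interior points = area - boundary/2 + 1 = 2627; answer 2627
Step 3: Y2 = 2627; w = 9; a(3) = -3*(24) + 2*(-20) - 1*(9) = -121; iterating: a(3)=-121, a(4)=431, a(5)=-1559, a(6)=5660, a(7)=-20529, a(8)=74466, a(9)=-270116, a(10)=979809, a(11)=-3554125; answer -3554125

-3554125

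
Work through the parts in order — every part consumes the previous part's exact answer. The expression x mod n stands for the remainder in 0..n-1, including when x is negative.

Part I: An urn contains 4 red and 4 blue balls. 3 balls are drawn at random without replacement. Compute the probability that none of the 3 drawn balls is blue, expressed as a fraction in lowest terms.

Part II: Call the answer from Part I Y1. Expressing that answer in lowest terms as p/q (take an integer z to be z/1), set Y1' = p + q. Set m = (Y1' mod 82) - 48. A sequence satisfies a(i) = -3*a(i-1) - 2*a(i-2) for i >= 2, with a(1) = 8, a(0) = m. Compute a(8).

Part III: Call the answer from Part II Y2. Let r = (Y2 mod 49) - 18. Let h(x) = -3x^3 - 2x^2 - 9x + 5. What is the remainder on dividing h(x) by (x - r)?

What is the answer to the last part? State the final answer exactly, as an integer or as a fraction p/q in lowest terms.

-121

Part I: total draws C(8,3) = 56; favorable C(4,3) = 4; P = 1/14; answer 1/14
Part II: Y1 = 1/14; threaded value p + q = 15; m = -33; a(2) = -3*(8) - 2*(-33) = 42; iterating: a(2)=42, a(3)=-142, a(4)=342, a(5)=-742, a(6)=1542, a(7)=-3142, a(8)=6342; answer 6342
Part III: Y2 = 6342; r = 3; remainder = value at the root: -3*(3)^3 - 2*(3)^2 - 9*(3)^1 + 5 = (-81) + (-18) + (-27) + (5) = -121; answer -121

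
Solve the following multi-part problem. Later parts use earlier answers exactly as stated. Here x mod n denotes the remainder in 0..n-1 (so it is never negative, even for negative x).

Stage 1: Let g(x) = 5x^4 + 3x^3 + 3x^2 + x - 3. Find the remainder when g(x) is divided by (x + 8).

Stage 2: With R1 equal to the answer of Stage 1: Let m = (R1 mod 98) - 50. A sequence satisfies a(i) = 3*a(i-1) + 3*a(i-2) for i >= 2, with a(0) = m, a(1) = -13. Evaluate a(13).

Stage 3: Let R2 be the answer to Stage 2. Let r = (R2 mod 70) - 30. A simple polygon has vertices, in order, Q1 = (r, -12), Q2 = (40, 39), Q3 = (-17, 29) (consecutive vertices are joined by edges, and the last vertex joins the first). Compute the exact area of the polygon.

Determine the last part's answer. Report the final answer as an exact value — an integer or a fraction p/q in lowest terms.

2477/2

Stage 1: remainder = value at the root: 5*(-8)^4 + 3*(-8)^3 + 3*(-8)^2 + 1*(-8)^1 - 3 = (20480) + (-1536) + (192) + (-8) + (-3) = 19125; answer 19125
Stage 2: R1 = 19125; m = -35; a(2) = 3*(-13) + 3*(-35) = -144; iterating: a(2)=-144, a(3)=-471, a(4)=-1845, a(5)=-6948, a(6)=-26379, a(7)=-99981, a(8)=-379080, a(9)=-1437183, a(10)=-5448789, a(11)=-20657916, a(12)=-78320115, a(13)=-296934093; answer -296934093
Stage 3: R2 = -296934093; r = -3; cross terms: (-3*39 - 40*-12)=363, (40*29 - -17*39)=1823, (-17*-12 - -3*29)=291; twice the area = |2477| = 2477; area = 2477/2; answer 2477/2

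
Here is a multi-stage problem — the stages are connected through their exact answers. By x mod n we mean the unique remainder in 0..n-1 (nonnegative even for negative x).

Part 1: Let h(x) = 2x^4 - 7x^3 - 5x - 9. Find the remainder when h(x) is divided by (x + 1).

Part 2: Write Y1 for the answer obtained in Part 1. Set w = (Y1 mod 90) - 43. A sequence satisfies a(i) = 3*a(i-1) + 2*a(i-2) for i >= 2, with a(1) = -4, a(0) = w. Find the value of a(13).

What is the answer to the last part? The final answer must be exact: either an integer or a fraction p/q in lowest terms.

-91175296

Part 1: remainder = value at the root: 2*(-1)^4 - 7*(-1)^3 - 5*(-1)^1 - 9 = (2) + (7) + (5) + (-9) = 5; answer 5
Part 2: Y1 = 5; w = -38; a(2) = 3*(-4) + 2*(-38) = -88; iterating: a(2)=-88, a(3)=-272, a(4)=-992, a(5)=-3520, a(6)=-12544, a(7)=-44672, a(8)=-159104, a(9)=-566656, a(10)=-2018176, a(11)=-7187840, a(12)=-25599872, a(13)=-91175296; answer -91175296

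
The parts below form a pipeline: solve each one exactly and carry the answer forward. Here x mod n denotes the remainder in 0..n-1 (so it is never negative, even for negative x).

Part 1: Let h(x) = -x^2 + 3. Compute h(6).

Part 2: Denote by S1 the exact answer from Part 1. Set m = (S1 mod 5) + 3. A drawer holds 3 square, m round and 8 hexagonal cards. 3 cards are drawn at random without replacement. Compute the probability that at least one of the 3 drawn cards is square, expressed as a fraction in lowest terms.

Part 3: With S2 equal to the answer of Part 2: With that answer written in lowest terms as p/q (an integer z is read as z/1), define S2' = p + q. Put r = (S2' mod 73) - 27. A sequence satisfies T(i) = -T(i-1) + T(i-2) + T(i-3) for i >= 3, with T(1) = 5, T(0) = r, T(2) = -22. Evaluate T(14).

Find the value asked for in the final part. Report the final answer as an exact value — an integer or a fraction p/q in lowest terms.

-304

Part 1: -1*(6)^2 + 3 = (-36) + (3) = -33; answer -33
Part 2: S1 = -33; m = 5; total draws C(16,3) = 560; complement C(13,3) = 286; favorable 560 - 286 = 274; P = 137/280; answer 137/280
Part 3: S2 = 137/280; threaded value p + q = 417; r = 25; T(3) = -1*(-22) + 1*(5) + 1*(25) = 52; iterating: T(3)=52, T(4)=-69, T(5)=99, T(6)=-116, T(7)=146, T(8)=-163, T(9)=193, T(10)=-210, T(11)=240, T(12)=-257, T(13)=287, T(14)=-304; answer -304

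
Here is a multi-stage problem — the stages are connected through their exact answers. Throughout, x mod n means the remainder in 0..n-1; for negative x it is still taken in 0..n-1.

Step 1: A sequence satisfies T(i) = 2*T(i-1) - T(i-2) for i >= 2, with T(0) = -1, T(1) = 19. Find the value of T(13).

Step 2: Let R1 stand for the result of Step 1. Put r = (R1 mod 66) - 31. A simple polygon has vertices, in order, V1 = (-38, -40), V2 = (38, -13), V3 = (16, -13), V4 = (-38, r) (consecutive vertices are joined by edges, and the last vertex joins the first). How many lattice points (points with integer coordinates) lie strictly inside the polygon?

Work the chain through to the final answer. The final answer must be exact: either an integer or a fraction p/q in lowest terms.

Step 1: T(2) = 2*(19) - 1*(-1) = 39; iterating: T(2)=39, T(3)=59, T(4)=79, T(5)=99, T(6)=119, T(7)=139, T(8)=159, T(9)=179, T(10)=199, T(11)=219, T(12)=239, T(13)=259; answer 259
Step 2: R1 = 259; r = 30; cross terms: (-38*-13 - 38*-40)=2014, (38*-13 - 16*-13)=-286, (16*30 - -38*-13)=-14, (-38*-40 - -38*30)=2660; twice the area = |4374| = 4374; area = 2187; boundary points = 1 + 22 + 1 + 70 = 94; strictly interior points = area - boundary/2 + 1 = 2141; answer 2141

2141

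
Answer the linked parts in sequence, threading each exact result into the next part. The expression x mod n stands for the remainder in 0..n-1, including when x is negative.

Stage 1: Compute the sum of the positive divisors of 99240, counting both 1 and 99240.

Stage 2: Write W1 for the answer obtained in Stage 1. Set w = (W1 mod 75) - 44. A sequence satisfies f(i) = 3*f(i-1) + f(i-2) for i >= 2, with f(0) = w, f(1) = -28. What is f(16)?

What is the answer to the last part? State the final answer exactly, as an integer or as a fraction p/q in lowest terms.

-1792557704

Stage 1: 99240 = 2^3 * 3 * 5 * 827; sigma = (1 + 2 + 4 + 8) * (1 + 3) * (1 + 5) * (1 + 827) = 15 * 4 * 6 * 828 = 298080; answer 298080
Stage 2: W1 = 298080; w = -14; f(2) = 3*(-28) + 1*(-14) = -98; iterating: f(2)=-98, f(3)=-322, f(4)=-1064, f(5)=-3514, f(6)=-11606, f(7)=-38332, f(8)=-126602, f(9)=-418138, f(10)=-1381016, f(11)=-4561186, f(12)=-15064574, f(13)=-49754908, f(14)=-164329298, f(15)=-542742802, f(16)=-1792557704; answer -1792557704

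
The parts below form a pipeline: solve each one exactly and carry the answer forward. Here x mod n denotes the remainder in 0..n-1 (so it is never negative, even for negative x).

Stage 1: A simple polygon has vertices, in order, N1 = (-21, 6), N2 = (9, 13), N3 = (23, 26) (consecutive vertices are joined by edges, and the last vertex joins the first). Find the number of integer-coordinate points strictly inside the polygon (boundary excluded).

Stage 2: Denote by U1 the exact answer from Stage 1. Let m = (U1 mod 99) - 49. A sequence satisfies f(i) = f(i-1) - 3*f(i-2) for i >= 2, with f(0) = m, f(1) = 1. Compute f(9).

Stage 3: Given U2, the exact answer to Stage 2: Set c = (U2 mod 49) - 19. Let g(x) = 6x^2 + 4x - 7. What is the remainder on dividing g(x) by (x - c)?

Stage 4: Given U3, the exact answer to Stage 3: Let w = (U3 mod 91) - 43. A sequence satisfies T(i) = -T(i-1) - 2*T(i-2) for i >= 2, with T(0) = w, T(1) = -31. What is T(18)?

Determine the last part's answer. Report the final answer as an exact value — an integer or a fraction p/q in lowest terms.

Stage 1: cross terms: (-21*13 - 9*6)=-327, (9*26 - 23*13)=-65, (23*6 - -21*26)=684; twice the area = |292| = 292; area = 146; boundary points = 1 + 1 + 4 = 6; strictly interior points = area - boundary/2 + 1 = 144; answer 144
Stage 2: U1 = 144; m = -4; f(2) = 1*(1) - 3*(-4) = 13; iterating: f(2)=13, f(3)=10, f(4)=-29, f(5)=-59, f(6)=28, f(7)=205, f(8)=121, f(9)=-494; answer -494
Stage 3: U2 = -494; c = 26; remainder = value at the root: 6*(26)^2 + 4*(26)^1 - 7 = (4056) + (104) + (-7) = 4153; answer 4153
Stage 4: U3 = 4153; w = 15; T(2) = -1*(-31) - 2*(15) = 1; iterating: T(2)=1, T(3)=61, T(4)=-63, T(5)=-59, T(6)=185, T(7)=-67, T(8)=-303, T(9)=437, T(10)=169, T(11)=-1043, T(12)=705, T(13)=1381, T(14)=-2791, T(15)=29, T(16)=5553, T(17)=-5611, T(18)=-5495; answer -5495

-5495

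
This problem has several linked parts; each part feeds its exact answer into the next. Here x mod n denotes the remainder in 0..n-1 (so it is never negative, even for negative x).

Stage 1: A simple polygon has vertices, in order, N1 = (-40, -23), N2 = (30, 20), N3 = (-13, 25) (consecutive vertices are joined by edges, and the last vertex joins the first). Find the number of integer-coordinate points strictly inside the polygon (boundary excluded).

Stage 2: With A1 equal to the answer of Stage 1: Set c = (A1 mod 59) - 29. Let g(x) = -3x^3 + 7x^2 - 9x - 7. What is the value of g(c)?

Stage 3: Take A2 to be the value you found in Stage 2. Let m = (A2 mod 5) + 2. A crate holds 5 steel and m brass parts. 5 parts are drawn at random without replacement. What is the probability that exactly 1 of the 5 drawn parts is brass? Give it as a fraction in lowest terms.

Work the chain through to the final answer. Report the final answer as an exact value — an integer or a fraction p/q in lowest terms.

Stage 1: cross terms: (-40*20 - 30*-23)=-110, (30*25 - -13*20)=1010, (-13*-23 - -40*25)=1299; twice the area = |2199| = 2199; area = 2199/2; boundary points = 1 + 1 + 3 = 5; strictly interior points = area - boundary/2 + 1 = 1098; answer 1098
Stage 2: A1 = 1098; c = 7; -3*(7)^3 + 7*(7)^2 - 9*(7)^1 - 7 = (-1029) + (343) + (-63) + (-7) = -756; answer -756
Stage 3: A2 = -756; m = 6; total draws C(11,5) = 462; favorable C(6,1)*C(5,4) = 30; P = 5/77; answer 5/77

5/77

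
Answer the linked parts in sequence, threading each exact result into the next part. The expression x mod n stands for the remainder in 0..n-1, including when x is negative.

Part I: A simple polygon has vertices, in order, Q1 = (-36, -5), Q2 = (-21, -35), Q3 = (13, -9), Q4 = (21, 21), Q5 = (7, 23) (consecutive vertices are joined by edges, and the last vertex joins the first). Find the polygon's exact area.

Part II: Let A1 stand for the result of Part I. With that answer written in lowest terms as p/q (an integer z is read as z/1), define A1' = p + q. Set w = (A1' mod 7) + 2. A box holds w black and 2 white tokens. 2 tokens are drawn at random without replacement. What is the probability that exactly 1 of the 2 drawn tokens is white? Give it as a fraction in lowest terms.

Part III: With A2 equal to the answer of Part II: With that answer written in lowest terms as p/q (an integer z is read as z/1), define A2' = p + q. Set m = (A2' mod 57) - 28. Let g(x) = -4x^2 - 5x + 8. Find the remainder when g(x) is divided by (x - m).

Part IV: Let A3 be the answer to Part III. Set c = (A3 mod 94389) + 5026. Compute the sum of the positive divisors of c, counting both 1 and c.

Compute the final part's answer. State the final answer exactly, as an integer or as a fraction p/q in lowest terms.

Part I: cross terms: (-36*-35 - -21*-5)=1155, (-21*-9 - 13*-35)=644, (13*21 - 21*-9)=462, (21*23 - 7*21)=336, (7*-5 - -36*23)=793; twice the area = |3390| = 3390; area = 1695; answer 1695
Part II: A1 = 1695; threaded value p + q = 1696; w = 4; total draws C(6,2) = 15; favorable C(2,1)*C(4,1) = 8; P = 8/15; answer 8/15
Part III: A2 = 8/15; threaded value p + q = 23; m = -5; remainder = value at the root: -4*(-5)^2 - 5*(-5)^1 + 8 = (-100) + (25) + (8) = -67; answer -67
Part IV: A3 = -67; c = 99348; 99348 = 2^2 * 3 * 17 * 487; sigma = (1 + 2 + 4) * (1 + 3) * (1 + 17) * (1 + 487) = 7 * 4 * 18 * 488 = 245952; answer 245952

245952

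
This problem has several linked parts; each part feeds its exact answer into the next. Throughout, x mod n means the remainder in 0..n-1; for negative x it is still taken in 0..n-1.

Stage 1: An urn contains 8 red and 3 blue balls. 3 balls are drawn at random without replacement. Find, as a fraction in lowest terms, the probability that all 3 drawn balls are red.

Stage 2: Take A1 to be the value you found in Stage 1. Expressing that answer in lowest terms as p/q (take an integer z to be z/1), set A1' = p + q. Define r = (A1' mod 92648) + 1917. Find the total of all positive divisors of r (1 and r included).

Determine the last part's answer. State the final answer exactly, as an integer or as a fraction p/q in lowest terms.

3210

Stage 1: total draws C(11,3) = 165; favorable C(8,3) = 56; P = 56/165; answer 56/165
Stage 2: A1 = 56/165; threaded value p + q = 221; r = 2138; 2138 = 2 * 1069; sigma = (1 + 2) * (1 + 1069) = 3 * 1070 = 3210; answer 3210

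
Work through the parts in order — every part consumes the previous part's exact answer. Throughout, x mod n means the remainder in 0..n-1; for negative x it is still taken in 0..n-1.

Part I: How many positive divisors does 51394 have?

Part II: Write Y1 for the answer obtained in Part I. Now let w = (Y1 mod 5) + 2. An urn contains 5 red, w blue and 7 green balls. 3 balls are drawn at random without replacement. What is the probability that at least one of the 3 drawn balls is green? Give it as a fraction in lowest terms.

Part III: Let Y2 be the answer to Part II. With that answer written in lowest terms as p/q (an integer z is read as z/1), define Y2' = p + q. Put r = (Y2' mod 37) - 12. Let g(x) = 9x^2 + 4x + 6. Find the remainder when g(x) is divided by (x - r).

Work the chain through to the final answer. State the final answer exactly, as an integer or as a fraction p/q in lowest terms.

3331

Part I: 51394 = 2 * 7 * 3671; number of divisors = (1+1) * (1+1) * (1+1) = 8; answer 8
Part II: Y1 = 8; w = 5; total draws C(17,3) = 680; complement C(10,3) = 120; favorable 680 - 120 = 560; P = 14/17; answer 14/17
Part III: Y2 = 14/17; threaded value p + q = 31; r = 19; remainder = value at the root: 9*(19)^2 + 4*(19)^1 + 6 = (3249) + (76) + (6) = 3331; answer 3331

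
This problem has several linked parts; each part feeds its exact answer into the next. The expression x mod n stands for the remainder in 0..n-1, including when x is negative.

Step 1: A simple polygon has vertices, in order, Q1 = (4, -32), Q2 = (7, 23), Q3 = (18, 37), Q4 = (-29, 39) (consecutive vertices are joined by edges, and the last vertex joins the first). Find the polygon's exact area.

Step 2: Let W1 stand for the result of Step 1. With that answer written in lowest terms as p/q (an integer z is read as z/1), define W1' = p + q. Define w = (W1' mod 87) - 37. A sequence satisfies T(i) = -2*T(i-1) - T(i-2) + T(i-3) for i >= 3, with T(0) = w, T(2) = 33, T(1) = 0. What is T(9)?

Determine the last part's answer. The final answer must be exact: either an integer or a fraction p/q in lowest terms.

537

Step 1: cross terms: (4*23 - 7*-32)=316, (7*37 - 18*23)=-155, (18*39 - -29*37)=1775, (-29*-32 - 4*39)=772; twice the area = |2708| = 2708; area = 1354; answer 1354
Step 2: W1 = 1354; threaded value p + q = 1355; w = 13; T(3) = -2*(33) - 1*(0) + 1*(13) = -53; iterating: T(3)=-53, T(4)=73, T(5)=-60, T(6)=-6, T(7)=145, T(8)=-344, T(9)=537; answer 537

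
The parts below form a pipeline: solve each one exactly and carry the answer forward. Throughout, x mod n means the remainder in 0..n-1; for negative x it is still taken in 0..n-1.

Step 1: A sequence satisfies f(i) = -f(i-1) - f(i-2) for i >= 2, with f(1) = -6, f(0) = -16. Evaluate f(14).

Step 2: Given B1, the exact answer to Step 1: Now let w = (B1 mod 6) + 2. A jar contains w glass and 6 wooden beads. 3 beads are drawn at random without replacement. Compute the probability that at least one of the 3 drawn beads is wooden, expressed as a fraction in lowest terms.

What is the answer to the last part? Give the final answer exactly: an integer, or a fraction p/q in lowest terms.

Step 1: f(2) = -1*(-6) - 1*(-16) = 22; iterating: f(2)=22, f(3)=-16, f(4)=-6, f(5)=22, f(6)=-16, f(7)=-6, f(8)=22, f(9)=-16, f(10)=-6, f(11)=22, f(12)=-16, f(13)=-6, f(14)=22; answer 22
Step 2: B1 = 22; w = 6; total draws C(12,3) = 220; complement C(6,3) = 20; favorable 220 - 20 = 200; P = 10/11; answer 10/11

10/11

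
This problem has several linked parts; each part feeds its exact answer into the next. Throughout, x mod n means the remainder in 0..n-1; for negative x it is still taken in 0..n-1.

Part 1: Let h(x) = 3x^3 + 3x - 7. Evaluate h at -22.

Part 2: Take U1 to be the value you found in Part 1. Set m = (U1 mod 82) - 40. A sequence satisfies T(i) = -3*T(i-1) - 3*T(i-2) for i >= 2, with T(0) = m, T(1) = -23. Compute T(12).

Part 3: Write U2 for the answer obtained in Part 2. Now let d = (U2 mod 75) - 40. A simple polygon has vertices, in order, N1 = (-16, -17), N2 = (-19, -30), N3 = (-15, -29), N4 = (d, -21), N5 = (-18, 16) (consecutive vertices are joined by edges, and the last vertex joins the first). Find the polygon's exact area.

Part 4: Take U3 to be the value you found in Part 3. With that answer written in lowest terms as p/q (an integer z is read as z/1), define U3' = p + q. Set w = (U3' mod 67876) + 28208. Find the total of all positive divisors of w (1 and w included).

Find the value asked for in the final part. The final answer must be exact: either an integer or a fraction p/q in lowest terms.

Part 1: 3*(-22)^3 + 3*(-22)^1 - 7 = (-31944) + (-66) + (-7) = -32017; answer -32017
Part 2: U1 = -32017; m = 5; T(2) = -3*(-23) - 3*(5) = 54; iterating: T(2)=54, T(3)=-93, T(4)=117, T(5)=-72, T(6)=-135, T(7)=621, T(8)=-1458, T(9)=2511, T(10)=-3159, T(11)=1944, T(12)=3645; answer 3645
Part 3: U2 = 3645; d = 5; cross terms: (-16*-30 - -19*-17)=157, (-19*-29 - -15*-30)=101, (-15*-21 - 5*-29)=460, (5*16 - -18*-21)=-298, (-18*-17 - -16*16)=562; twice the area = |982| = 982; area = 491; answer 491
Part 4: U3 = 491; threaded value p + q = 492; w = 28700; 28700 = 2^2 * 5^2 * 7 * 41; sigma = (1 + 2 + 4) * (1 + 5 + 25) * (1 + 7) * (1 + 41) = 7 * 31 * 8 * 42 = 72912; answer 72912

72912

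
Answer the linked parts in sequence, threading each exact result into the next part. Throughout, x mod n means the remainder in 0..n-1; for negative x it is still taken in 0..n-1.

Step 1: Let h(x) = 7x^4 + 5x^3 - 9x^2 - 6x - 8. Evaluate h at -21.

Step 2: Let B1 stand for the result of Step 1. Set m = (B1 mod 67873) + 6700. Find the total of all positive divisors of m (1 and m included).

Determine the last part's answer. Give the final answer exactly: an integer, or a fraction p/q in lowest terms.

Step 1: 7*(-21)^4 + 5*(-21)^3 - 9*(-21)^2 - 6*(-21)^1 - 8 = (1361367) + (-46305) + (-3969) + (126) + (-8) = 1311211; answer 1311211
Step 2: B1 = 1311211; m = 28324; 28324 = 2^2 * 73 * 97; sigma = (1 + 2 + 4) * (1 + 73) * (1 + 97) = 7 * 74 * 98 = 50764; answer 50764

50764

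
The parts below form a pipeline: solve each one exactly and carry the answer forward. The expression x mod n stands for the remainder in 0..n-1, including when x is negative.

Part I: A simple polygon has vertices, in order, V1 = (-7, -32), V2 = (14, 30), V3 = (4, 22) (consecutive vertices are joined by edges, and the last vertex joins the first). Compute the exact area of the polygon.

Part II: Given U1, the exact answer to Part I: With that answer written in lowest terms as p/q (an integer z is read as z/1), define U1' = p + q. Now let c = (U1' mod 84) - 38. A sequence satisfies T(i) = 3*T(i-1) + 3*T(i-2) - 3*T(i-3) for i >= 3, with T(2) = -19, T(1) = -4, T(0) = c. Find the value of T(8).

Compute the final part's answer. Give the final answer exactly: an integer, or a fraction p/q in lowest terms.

-76959

Part I: cross terms: (-7*30 - 14*-32)=238, (14*22 - 4*30)=188, (4*-32 - -7*22)=26; twice the area = |452| = 452; area = 226; answer 226
Part II: U1 = 226; threaded value p + q = 227; c = 21; T(3) = 3*(-19) + 3*(-4) - 3*(21) = -132; iterating: T(3)=-132, T(4)=-441, T(5)=-1662, T(6)=-5913, T(7)=-21402, T(8)=-76959; answer -76959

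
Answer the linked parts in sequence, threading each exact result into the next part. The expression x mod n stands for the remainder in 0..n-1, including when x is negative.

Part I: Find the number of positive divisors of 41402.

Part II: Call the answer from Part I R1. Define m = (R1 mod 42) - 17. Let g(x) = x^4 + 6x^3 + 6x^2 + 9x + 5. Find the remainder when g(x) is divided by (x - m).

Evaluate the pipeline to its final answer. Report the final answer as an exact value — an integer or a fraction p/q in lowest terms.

Part I: 41402 = 2 * 127 * 163; number of divisors = (1+1) * (1+1) * (1+1) = 8; answer 8
Part II: R1 = 8; m = -9; remainder = value at the root: 1*(-9)^4 + 6*(-9)^3 + 6*(-9)^2 + 9*(-9)^1 + 5 = (6561) + (-4374) + (486) + (-81) + (5) = 2597; answer 2597

2597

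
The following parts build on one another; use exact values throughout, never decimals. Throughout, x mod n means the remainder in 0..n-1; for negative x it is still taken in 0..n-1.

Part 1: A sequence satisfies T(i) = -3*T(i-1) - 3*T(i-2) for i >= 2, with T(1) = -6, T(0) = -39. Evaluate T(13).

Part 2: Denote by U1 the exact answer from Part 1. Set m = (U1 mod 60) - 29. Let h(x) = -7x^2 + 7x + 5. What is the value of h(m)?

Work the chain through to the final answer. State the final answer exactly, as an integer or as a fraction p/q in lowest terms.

Part 1: T(2) = -3*(-6) - 3*(-39) = 135; iterating: T(2)=135, T(3)=-387, T(4)=756, T(5)=-1107, T(6)=1053, T(7)=162, T(8)=-3645, T(9)=10449, T(10)=-20412, T(11)=29889, T(12)=-28431, T(13)=-4374; answer -4374
Part 2: U1 = -4374; m = -23; -7*(-23)^2 + 7*(-23)^1 + 5 = (-3703) + (-161) + (5) = -3859; answer -3859

-3859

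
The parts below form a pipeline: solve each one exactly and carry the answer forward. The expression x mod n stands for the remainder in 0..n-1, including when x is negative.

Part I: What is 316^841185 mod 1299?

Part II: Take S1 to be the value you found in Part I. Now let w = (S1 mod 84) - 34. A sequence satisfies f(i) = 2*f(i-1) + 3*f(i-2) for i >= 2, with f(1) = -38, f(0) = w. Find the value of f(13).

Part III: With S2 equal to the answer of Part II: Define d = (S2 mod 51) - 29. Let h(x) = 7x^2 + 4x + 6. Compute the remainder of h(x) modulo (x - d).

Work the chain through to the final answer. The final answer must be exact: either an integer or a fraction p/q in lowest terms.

42

Part I: squarings mod 1299: 316^1=316, 316^2=1132, 316^4=610, 316^8=586, 316^16=460, 316^32=1162, 316^64=583, 316^128=850, 316^256=256, 316^512=586, 316^1024=460, 316^2048=1162, 316^4096=583, 316^8192=850, 316^16384=256, 316^32768=586, 316^65536=460, 316^131072=1162, 316^262144=583, 316^524288=850; 316^841185 = 316^1 * 316^32 * 316^64 * 316^128 * 316^256 * 316^1024 * 316^4096 * 316^16384 * 316^32768 * 316^262144 * 316^524288 = 718 (mod 1299); answer 718
Part II: S1 = 718; w = 12; f(2) = 2*(-38) + 3*(12) = -40; iterating: f(2)=-40, f(3)=-194, f(4)=-508, f(5)=-1598, f(6)=-4720, f(7)=-14234, f(8)=-42628, f(9)=-127958, f(10)=-383800, f(11)=-1151474, f(12)=-3454348, f(13)=-10363118; answer -10363118
Part III: S2 = -10363118; d = 2; remainder = value at the root: 7*(2)^2 + 4*(2)^1 + 6 = (28) + (8) + (6) = 42; answer 42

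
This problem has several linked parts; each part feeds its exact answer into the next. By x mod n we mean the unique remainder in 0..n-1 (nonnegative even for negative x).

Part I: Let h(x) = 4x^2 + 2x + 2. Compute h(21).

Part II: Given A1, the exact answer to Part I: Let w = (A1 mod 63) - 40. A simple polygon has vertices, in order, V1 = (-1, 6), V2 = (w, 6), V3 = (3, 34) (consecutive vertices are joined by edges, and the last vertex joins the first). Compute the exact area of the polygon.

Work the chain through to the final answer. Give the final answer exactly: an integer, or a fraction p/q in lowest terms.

Part I: 4*(21)^2 + 2*(21)^1 + 2 = (1764) + (42) + (2) = 1808; answer 1808
Part II: A1 = 1808; w = 4; cross terms: (-1*6 - 4*6)=-30, (4*34 - 3*6)=118, (3*6 - -1*34)=52; twice the area = |140| = 140; area = 70; answer 70

70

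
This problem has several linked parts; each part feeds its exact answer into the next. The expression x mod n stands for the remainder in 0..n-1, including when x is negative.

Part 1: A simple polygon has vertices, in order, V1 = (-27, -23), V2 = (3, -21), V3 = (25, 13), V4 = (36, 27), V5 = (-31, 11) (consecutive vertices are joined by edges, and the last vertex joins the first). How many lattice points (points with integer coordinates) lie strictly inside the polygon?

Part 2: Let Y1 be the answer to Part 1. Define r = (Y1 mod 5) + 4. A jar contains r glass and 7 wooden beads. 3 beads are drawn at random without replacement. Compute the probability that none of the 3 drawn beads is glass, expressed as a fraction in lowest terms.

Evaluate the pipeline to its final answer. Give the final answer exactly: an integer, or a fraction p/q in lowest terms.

Part 1: cross terms: (-27*-21 - 3*-23)=636, (3*13 - 25*-21)=564, (25*27 - 36*13)=207, (36*11 - -31*27)=1233, (-31*-23 - -27*11)=1010; twice the area = |3650| = 3650; area = 1825; boundary points = 2 + 2 + 1 + 1 + 2 = 8; strictly interior points = area - boundary/2 + 1 = 1822; answer 1822
Part 2: Y1 = 1822; r = 6; total draws C(13,3) = 286; favorable C(7,3) = 35; P = 35/286; answer 35/286

35/286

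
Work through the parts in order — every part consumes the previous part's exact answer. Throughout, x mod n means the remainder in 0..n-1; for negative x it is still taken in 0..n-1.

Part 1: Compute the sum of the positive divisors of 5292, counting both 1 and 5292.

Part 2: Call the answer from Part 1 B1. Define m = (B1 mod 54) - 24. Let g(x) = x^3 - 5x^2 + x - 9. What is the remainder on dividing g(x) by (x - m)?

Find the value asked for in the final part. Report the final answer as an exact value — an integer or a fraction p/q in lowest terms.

Part 1: 5292 = 2^2 * 3^3 * 7^2; sigma = (1 + 2 + 4) * (1 + 3 + 9 + 27) * (1 + 7 + 49) = 7 * 40 * 57 = 15960; answer 15960
Part 2: B1 = 15960; m = 6; remainder = value at the root: 1*(6)^3 - 5*(6)^2 + 1*(6)^1 - 9 = (216) + (-180) + (6) + (-9) = 33; answer 33

33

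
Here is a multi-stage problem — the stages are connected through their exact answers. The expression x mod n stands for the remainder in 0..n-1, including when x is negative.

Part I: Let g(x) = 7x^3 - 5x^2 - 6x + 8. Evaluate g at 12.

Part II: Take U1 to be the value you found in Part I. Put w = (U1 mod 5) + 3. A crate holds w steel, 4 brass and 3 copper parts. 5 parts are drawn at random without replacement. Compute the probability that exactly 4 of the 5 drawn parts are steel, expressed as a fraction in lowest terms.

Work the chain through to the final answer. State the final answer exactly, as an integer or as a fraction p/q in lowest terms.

Part I: 7*(12)^3 - 5*(12)^2 - 6*(12)^1 + 8 = (12096) + (-720) + (-72) + (8) = 11312; answer 11312
Part II: U1 = 11312; w = 5; total draws C(12,5) = 792; favorable C(5,4)*C(7,1) = 35; P = 35/792; answer 35/792

35/792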